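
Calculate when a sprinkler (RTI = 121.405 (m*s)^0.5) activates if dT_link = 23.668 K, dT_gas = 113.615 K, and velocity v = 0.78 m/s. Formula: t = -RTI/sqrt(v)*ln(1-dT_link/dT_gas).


dT_link/dT_gas = 0.20832
ln(1 - 0.20832) = -0.23359
t = -121.405 / sqrt(0.78) * -0.23359 = 32.111 s

32.111 s


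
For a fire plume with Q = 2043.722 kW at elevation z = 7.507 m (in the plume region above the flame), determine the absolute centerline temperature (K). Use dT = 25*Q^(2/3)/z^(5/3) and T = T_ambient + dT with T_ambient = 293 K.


Q^(2/3) = 161.05
z^(5/3) = 28.781
dT = 25 * 161.05 / 28.781 = 139.89 K
T = 293 + 139.89 = 432.89 K

432.89 K


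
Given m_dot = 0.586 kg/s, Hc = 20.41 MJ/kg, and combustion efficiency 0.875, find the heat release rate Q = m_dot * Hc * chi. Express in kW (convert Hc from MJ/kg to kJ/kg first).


Hc = 20.41 MJ/kg = 20.41 * 1000 kJ/kg = 20410 kJ/kg
Q = 0.586 kg/s * 20410 kJ/kg * 0.875 = 10465 kW

10465 kW


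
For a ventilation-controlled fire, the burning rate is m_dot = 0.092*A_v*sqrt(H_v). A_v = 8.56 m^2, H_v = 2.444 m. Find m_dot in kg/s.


sqrt(H_v) = 1.5633
m_dot = 0.092 * 8.56 * 1.5633 = 1.2312 kg/s

1.2312 kg/s


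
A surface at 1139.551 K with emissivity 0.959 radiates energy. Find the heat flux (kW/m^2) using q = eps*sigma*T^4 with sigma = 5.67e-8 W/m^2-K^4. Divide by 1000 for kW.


T^4 = 1.6863e+12
q = 0.959 * 5.67e-8 * 1.6863e+12 / 1000 = 91.693 kW/m^2

91.693 kW/m^2


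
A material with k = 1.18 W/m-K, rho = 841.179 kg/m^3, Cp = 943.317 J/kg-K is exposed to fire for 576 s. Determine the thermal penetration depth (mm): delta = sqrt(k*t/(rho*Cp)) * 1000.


alpha = 1.18 / (841.179 * 943.317) = 1.4871e-06 m^2/s
alpha * t = 0.00085656
delta = sqrt(0.00085656) * 1000 = 29.267 mm

29.267 mm


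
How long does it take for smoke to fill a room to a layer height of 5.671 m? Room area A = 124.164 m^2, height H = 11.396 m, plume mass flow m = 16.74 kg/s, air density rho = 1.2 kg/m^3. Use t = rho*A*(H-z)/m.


H - z = 5.725 m
t = 1.2 * 124.164 * 5.725 / 16.74 = 50.956 s

50.956 s


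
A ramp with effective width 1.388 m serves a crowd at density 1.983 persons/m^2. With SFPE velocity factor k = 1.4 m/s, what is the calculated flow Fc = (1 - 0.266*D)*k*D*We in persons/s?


1 - 0.266*D = 1 - 0.266*1.983 = 0.47252
Fs = 0.47252 * 1.4 * 1.983 = 1.3118 persons/(s*m)
Fc = 1.3118 * 1.388 = 1.8208 persons/s

1.8208 persons/s


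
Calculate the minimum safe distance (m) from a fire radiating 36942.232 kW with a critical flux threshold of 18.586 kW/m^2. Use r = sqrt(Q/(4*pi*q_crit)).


4*pi*q_crit = 233.56
Q/(4*pi*q_crit) = 158.17
r = sqrt(158.17) = 12.577 m

12.577 m


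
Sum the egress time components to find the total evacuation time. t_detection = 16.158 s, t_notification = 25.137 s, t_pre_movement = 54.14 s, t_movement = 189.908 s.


Total = 16.158 + 25.137 + 54.14 + 189.908 = 285.343 s

285.343 s


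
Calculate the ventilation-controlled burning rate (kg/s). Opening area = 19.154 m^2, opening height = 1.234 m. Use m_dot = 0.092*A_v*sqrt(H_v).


sqrt(H_v) = 1.1109
m_dot = 0.092 * 19.154 * 1.1109 = 1.9575 kg/s

1.9575 kg/s


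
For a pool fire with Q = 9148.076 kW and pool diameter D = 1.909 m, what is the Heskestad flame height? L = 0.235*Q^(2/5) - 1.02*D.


Q^(2/5) = 38.418
0.235 * Q^(2/5) = 9.0282
1.02 * D = 1.9472
L = 7.0810 m

7.0810 m


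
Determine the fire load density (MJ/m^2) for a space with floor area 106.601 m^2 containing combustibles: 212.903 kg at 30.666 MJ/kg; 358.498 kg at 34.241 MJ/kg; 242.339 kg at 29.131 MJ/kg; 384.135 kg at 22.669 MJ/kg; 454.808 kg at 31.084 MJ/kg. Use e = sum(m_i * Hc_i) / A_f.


Total energy = 212.903*30.666 + 358.498*34.241 + 242.339*29.131 + 384.135*22.669 + 454.808*31.084
= 6528.883 + 12275.33 + 7059.577 + 8707.956 + 14137.25
= 48709.00 MJ
e = 48709.00 / 106.601 = 456.93 MJ/m^2

456.93 MJ/m^2


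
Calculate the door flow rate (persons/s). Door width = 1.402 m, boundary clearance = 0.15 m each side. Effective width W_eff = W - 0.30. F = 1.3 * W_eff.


W_eff = 1.402 - 0.30 = 1.102 m
F = 1.3 * 1.102 = 1.4326 persons/s

1.4326 persons/s


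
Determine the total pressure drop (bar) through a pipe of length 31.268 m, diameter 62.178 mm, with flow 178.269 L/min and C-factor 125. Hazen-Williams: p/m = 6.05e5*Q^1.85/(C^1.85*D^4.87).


Q^1.85 = 14605
C^1.85 = 7573.3
D^4.87 = 5.4326e+08
p/m = 0.0021476 bar/m
p_total = 0.0021476 * 31.268 = 0.067151 bar

0.067151 bar


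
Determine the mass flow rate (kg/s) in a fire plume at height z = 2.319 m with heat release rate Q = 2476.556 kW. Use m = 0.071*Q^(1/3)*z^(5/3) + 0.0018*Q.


Q^(1/3) = 13.530
z^(5/3) = 4.0629
First term = 0.071 * 13.530 * 4.0629 = 3.9028
Second term = 0.0018 * 2476.556 = 4.4578
m = 8.3606 kg/s

8.3606 kg/s


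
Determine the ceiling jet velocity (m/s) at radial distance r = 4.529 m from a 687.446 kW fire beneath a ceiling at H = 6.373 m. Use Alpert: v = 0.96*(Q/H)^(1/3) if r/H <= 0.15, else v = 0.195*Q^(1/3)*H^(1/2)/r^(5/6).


r/H = 4.529 / 6.373 = 0.71065
r/H > 0.15, so v = 0.195*Q^(1/3)*H^(1/2)/r^(5/6)
Q^(1/3) = 8.8256
H^(1/2) = 2.5245
r^(5/6) = 3.5210
v = 0.195 * 8.8256 * 2.5245 / 3.5210 = 1.2339 m/s

1.2339 m/s


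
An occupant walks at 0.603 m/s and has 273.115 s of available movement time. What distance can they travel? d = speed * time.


d = 0.603 * 273.115 = 164.69 m

164.69 m


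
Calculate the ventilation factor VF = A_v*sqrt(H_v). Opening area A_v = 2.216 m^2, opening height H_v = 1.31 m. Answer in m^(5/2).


sqrt(H_v) = 1.1446
VF = 2.216 * 1.1446 = 2.5363 m^(5/2)

2.5363 m^(5/2)


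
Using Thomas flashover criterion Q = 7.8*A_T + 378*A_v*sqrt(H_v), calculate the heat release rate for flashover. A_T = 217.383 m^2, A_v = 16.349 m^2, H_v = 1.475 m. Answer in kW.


7.8*A_T = 1695.6
sqrt(H_v) = 1.2145
378*A_v*sqrt(H_v) = 7505.5
Q = 1695.6 + 7505.5 = 9201.1 kW

9201.1 kW


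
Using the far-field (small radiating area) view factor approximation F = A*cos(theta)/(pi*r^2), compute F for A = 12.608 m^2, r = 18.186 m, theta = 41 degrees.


cos(41 deg) = 0.75471
pi*r^2 = 1039.0
F = 12.608 * 0.75471 / 1039.0 = 0.0091580

0.0091580


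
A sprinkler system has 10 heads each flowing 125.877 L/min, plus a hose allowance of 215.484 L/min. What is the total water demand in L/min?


Sprinkler demand = 10 * 125.877 = 1258.77 L/min
Total = 1258.77 + 215.484 = 1474.254 L/min

1474.254 L/min


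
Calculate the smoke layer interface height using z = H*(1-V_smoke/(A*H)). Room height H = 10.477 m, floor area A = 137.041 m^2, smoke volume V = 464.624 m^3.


V/(A*H) = 0.32360
1 - 0.32360 = 0.67640
z = 10.477 * 0.67640 = 7.0866 m

7.0866 m


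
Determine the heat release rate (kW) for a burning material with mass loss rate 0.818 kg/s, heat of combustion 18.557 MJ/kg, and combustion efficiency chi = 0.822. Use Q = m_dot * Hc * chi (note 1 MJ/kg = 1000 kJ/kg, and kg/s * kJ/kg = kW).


Hc = 18.557 MJ/kg = 18.557 * 1000 kJ/kg = 18557 kJ/kg
Q = 0.818 kg/s * 18557 kJ/kg * 0.822 = 12478 kW

12478 kW


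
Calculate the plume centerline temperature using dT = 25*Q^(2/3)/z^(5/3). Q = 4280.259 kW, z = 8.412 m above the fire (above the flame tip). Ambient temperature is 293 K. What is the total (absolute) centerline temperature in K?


Q^(2/3) = 263.62
z^(5/3) = 34.794
dT = 25 * 263.62 / 34.794 = 189.42 K
T = 293 + 189.42 = 482.42 K

482.42 K


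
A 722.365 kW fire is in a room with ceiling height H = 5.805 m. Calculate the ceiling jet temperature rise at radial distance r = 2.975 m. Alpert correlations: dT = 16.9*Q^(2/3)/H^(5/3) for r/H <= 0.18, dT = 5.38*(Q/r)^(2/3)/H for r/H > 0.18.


r/H = 2.975 / 5.805 = 0.51249
r/H > 0.18, so dT = 5.38*(Q/r)^(2/3)/H
Q/r = 242.81
(Q/r)^(2/3) = 38.921
dT = 5.38 * 38.921 / 5.805 = 36.071 K

36.071 K


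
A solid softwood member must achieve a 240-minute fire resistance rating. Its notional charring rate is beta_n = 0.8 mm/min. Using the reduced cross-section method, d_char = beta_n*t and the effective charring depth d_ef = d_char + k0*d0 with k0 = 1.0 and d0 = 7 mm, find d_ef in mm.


d_char = 0.8 * 240 = 192 mm
d_ef = 192 + 1.0*7 = 199 mm

199 mm


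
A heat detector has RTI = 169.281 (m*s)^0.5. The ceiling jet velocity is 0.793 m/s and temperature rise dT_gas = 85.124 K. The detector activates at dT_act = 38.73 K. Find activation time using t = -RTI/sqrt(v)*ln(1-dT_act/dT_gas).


dT_act/dT_gas = 0.45498
ln(1 - 0.45498) = -0.60694
t = -169.281 / sqrt(0.793) * -0.60694 = 115.38 s

115.38 s


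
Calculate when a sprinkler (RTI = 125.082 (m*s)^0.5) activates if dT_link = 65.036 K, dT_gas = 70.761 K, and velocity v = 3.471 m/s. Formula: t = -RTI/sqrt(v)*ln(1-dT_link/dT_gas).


dT_link/dT_gas = 0.91909
ln(1 - 0.91909) = -2.5145
t = -125.082 / sqrt(3.471) * -2.5145 = 168.82 s

168.82 s


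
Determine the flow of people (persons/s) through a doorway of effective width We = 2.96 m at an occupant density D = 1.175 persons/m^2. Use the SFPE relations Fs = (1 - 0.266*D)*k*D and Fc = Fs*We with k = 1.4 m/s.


1 - 0.266*D = 1 - 0.266*1.175 = 0.68745
Fs = 0.68745 * 1.4 * 1.175 = 1.1309 persons/(s*m)
Fc = 1.1309 * 2.96 = 3.3473 persons/s

3.3473 persons/s


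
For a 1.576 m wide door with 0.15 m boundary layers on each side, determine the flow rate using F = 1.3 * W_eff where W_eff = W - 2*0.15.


W_eff = 1.576 - 0.30 = 1.276 m
F = 1.3 * 1.276 = 1.6588 persons/s

1.6588 persons/s


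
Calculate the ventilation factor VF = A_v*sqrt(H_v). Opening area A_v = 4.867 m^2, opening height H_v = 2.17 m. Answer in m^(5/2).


sqrt(H_v) = 1.4731
VF = 4.867 * 1.4731 = 7.1695 m^(5/2)

7.1695 m^(5/2)


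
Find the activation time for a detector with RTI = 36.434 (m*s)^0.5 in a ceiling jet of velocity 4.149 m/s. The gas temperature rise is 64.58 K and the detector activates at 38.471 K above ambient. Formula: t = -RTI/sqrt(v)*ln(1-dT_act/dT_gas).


dT_act/dT_gas = 0.59571
ln(1 - 0.59571) = -0.90562
t = -36.434 / sqrt(4.149) * -0.90562 = 16.199 s

16.199 s


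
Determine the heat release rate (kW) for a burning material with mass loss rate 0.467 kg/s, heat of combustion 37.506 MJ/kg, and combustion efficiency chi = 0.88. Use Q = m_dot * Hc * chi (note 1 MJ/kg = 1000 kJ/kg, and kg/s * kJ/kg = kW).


Hc = 37.506 MJ/kg = 37.506 * 1000 kJ/kg = 37506 kJ/kg
Q = 0.467 kg/s * 37506 kJ/kg * 0.88 = 15413 kW

15413 kW


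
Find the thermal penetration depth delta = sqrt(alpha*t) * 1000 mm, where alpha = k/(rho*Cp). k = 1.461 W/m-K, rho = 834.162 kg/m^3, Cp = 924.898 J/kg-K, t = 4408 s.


alpha = 1.461 / (834.162 * 924.898) = 1.8937e-06 m^2/s
alpha * t = 0.0083473
delta = sqrt(0.0083473) * 1000 = 91.364 mm

91.364 mm


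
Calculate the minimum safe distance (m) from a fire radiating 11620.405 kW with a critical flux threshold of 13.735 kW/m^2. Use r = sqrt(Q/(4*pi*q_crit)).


4*pi*q_crit = 172.60
Q/(4*pi*q_crit) = 67.326
r = sqrt(67.326) = 8.2052 m

8.2052 m


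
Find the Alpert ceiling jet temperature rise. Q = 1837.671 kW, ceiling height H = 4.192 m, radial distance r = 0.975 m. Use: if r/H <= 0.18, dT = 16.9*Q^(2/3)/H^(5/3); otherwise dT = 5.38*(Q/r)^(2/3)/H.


r/H = 0.975 / 4.192 = 0.23259
r/H > 0.18, so dT = 5.38*(Q/r)^(2/3)/H
Q/r = 1884.8
(Q/r)^(2/3) = 152.58
dT = 5.38 * 152.58 / 4.192 = 195.83 K

195.83 K


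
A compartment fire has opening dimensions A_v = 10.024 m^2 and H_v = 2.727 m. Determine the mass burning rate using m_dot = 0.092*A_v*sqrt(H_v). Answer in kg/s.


sqrt(H_v) = 1.6514
m_dot = 0.092 * 10.024 * 1.6514 = 1.5229 kg/s

1.5229 kg/s


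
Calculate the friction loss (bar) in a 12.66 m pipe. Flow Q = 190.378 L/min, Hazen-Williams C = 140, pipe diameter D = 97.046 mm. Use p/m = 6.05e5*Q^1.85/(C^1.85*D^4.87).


Q^1.85 = 16493
C^1.85 = 9339.8
D^4.87 = 4.7488e+09
p/m = 0.00022497 bar/m
p_total = 0.00022497 * 12.66 = 0.0028481 bar

0.0028481 bar


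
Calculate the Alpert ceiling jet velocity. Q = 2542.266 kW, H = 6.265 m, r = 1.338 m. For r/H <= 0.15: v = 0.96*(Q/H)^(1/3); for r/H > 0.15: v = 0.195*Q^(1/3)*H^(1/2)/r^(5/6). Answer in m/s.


r/H = 1.338 / 6.265 = 0.21357
r/H > 0.15, so v = 0.195*Q^(1/3)*H^(1/2)/r^(5/6)
Q^(1/3) = 13.648
H^(1/2) = 2.5030
r^(5/6) = 1.2746
v = 0.195 * 13.648 * 2.5030 / 1.2746 = 5.2262 m/s

5.2262 m/s


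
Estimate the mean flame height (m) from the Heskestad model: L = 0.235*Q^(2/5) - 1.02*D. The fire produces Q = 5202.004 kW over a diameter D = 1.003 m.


Q^(2/5) = 30.653
0.235 * Q^(2/5) = 7.2034
1.02 * D = 1.0231
L = 6.1803 m

6.1803 m


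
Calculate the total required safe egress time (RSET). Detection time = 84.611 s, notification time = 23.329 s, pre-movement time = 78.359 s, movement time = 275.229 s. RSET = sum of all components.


Total = 84.611 + 23.329 + 78.359 + 275.229 = 461.528 s

461.528 s


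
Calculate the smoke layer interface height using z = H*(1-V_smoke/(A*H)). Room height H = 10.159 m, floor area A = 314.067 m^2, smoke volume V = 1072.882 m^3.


V/(A*H) = 0.33626
1 - 0.33626 = 0.66374
z = 10.159 * 0.66374 = 6.7429 m

6.7429 m


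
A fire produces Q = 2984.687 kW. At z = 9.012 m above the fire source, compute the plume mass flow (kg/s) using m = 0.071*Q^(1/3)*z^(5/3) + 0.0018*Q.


Q^(1/3) = 14.398
z^(5/3) = 39.027
First term = 0.071 * 14.398 * 39.027 = 39.896
Second term = 0.0018 * 2984.687 = 5.3724
m = 45.268 kg/s

45.268 kg/s


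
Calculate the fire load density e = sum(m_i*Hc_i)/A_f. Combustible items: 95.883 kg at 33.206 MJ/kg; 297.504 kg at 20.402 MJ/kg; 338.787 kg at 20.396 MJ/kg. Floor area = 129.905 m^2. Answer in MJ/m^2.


Total energy = 95.883*33.206 + 297.504*20.402 + 338.787*20.396
= 3183.891 + 6069.677 + 6909.900
= 16163.47 MJ
e = 16163.47 / 129.905 = 124.43 MJ/m^2

124.43 MJ/m^2


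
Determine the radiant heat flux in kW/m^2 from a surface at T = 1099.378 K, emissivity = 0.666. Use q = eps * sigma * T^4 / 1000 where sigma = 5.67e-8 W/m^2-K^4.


T^4 = 1.4608e+12
q = 0.666 * 5.67e-8 * 1.4608e+12 / 1000 = 55.163 kW/m^2

55.163 kW/m^2


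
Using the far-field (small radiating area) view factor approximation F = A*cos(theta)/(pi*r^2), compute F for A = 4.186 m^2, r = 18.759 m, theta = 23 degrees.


cos(23 deg) = 0.92050
pi*r^2 = 1105.5
F = 4.186 * 0.92050 / 1105.5 = 0.0034854

0.0034854


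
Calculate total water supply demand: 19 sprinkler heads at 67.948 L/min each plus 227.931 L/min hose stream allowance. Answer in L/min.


Sprinkler demand = 19 * 67.948 = 1291.012 L/min
Total = 1291.012 + 227.931 = 1518.943 L/min

1518.943 L/min


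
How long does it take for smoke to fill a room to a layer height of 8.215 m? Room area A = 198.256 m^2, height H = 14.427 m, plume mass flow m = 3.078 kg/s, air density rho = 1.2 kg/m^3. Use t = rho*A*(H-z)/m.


H - z = 6.212 m
t = 1.2 * 198.256 * 6.212 / 3.078 = 480.14 s

480.14 s


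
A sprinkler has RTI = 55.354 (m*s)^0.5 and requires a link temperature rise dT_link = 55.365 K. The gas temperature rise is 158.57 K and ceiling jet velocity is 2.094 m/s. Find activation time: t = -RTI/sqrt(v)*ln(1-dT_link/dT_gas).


dT_link/dT_gas = 0.34915
ln(1 - 0.34915) = -0.42948
t = -55.354 / sqrt(2.094) * -0.42948 = 16.429 s

16.429 s


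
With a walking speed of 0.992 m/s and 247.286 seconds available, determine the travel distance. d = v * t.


d = 0.992 * 247.286 = 245.31 m

245.31 m


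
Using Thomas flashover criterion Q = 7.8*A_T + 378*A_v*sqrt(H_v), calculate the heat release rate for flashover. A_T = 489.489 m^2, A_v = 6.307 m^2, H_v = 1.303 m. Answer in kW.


7.8*A_T = 3818.0
sqrt(H_v) = 1.1415
378*A_v*sqrt(H_v) = 2721.4
Q = 3818.0 + 2721.4 = 6539.4 kW

6539.4 kW


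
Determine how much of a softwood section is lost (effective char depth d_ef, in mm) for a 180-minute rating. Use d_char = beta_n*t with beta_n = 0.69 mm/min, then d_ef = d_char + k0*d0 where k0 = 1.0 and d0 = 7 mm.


d_char = 0.69 * 180 = 124.2 mm
d_ef = 124.2 + 1.0*7 = 131.2 mm

131.2 mm


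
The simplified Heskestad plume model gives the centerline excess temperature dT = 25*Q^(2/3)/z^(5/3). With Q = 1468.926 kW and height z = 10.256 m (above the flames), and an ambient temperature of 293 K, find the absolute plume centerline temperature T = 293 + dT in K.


Q^(2/3) = 129.22
z^(5/3) = 48.413
dT = 25 * 129.22 / 48.413 = 66.728 K
T = 293 + 66.728 = 359.73 K

359.73 K


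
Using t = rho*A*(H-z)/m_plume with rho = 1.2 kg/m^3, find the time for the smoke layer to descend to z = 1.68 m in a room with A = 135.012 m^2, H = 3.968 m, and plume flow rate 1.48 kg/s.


H - z = 2.288 m
t = 1.2 * 135.012 * 2.288 / 1.48 = 250.47 s

250.47 s


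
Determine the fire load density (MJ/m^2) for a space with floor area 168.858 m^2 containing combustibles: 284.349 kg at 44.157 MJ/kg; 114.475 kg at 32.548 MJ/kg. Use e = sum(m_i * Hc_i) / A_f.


Total energy = 284.349*44.157 + 114.475*32.548
= 12556.00 + 3725.932
= 16281.93 MJ
e = 16281.93 / 168.858 = 96.424 MJ/m^2

96.424 MJ/m^2


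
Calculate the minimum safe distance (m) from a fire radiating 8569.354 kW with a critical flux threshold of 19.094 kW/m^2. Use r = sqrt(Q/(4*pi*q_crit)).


4*pi*q_crit = 239.94
Q/(4*pi*q_crit) = 35.714
r = sqrt(35.714) = 5.9761 m

5.9761 m


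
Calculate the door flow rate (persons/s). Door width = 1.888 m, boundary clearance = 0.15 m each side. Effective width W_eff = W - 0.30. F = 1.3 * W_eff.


W_eff = 1.888 - 0.30 = 1.588 m
F = 1.3 * 1.588 = 2.0644 persons/s

2.0644 persons/s


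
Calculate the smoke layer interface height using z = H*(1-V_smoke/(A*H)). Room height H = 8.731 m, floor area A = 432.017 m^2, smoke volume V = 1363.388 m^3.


V/(A*H) = 0.36146
1 - 0.36146 = 0.63854
z = 8.731 * 0.63854 = 5.5751 m

5.5751 m


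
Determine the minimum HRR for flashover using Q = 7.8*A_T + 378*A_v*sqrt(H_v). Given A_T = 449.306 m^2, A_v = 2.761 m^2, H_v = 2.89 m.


7.8*A_T = 3504.6
sqrt(H_v) = 1.7
378*A_v*sqrt(H_v) = 1774.2
Q = 3504.6 + 1774.2 = 5278.8 kW

5278.8 kW


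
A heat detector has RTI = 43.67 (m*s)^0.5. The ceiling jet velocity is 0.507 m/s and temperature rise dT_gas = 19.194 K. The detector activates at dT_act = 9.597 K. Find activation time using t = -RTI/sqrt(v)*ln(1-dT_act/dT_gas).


dT_act/dT_gas = 0.5
ln(1 - 0.5) = -0.69315
t = -43.67 / sqrt(0.507) * -0.69315 = 42.511 s

42.511 s


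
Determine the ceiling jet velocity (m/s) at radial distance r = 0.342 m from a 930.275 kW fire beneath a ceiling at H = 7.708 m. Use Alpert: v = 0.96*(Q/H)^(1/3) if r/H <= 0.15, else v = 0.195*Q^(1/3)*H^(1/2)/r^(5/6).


r/H = 0.342 / 7.708 = 0.044369
r/H <= 0.15, so v = 0.96*(Q/H)^(1/3)
Q/H = 120.69
(Q/H)^(1/3) = 4.9419
v = 0.96 * 4.9419 = 4.7442 m/s

4.7442 m/s


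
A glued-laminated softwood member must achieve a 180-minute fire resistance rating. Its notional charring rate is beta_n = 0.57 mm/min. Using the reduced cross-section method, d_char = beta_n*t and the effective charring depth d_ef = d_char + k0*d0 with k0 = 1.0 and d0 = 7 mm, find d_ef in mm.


d_char = 0.57 * 180 = 102.6 mm
d_ef = 102.6 + 1.0*7 = 109.6 mm

109.6 mm


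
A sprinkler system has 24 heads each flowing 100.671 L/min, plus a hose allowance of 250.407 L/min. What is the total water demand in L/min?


Sprinkler demand = 24 * 100.671 = 2416.104 L/min
Total = 2416.104 + 250.407 = 2666.511 L/min

2666.511 L/min


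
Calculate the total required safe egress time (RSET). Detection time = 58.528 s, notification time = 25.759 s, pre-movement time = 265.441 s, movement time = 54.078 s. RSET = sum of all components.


Total = 58.528 + 25.759 + 265.441 + 54.078 = 403.806 s

403.806 s


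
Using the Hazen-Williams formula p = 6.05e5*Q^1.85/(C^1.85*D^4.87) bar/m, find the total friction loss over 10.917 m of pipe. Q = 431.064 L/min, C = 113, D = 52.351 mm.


Q^1.85 = 74800
C^1.85 = 6283.4
D^4.87 = 2.3505e+08
p/m = 0.030641 bar/m
p_total = 0.030641 * 10.917 = 0.33450 bar

0.33450 bar


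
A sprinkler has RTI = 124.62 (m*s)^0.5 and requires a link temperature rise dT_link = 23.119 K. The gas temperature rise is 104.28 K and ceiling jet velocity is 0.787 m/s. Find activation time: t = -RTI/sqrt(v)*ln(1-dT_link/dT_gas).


dT_link/dT_gas = 0.22170
ln(1 - 0.22170) = -0.25064
t = -124.62 / sqrt(0.787) * -0.25064 = 35.209 s

35.209 s


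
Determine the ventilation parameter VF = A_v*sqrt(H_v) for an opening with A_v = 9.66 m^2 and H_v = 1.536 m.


sqrt(H_v) = 1.2394
VF = 9.66 * 1.2394 = 11.972 m^(5/2)

11.972 m^(5/2)


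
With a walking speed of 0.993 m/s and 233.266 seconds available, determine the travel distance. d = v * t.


d = 0.993 * 233.266 = 231.63 m

231.63 m


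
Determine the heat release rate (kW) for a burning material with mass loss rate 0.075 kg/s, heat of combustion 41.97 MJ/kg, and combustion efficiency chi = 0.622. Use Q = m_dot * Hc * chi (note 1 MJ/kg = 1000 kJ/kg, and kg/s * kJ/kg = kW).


Hc = 41.97 MJ/kg = 41.97 * 1000 kJ/kg = 41970 kJ/kg
Q = 0.075 kg/s * 41970 kJ/kg * 0.622 = 1957.9 kW

1957.9 kW


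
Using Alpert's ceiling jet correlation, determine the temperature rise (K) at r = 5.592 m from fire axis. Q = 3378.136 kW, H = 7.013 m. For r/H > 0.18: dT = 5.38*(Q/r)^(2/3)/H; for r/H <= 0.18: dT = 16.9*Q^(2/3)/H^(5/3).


r/H = 5.592 / 7.013 = 0.79738
r/H > 0.18, so dT = 5.38*(Q/r)^(2/3)/H
Q/r = 604.10
(Q/r)^(2/3) = 71.462
dT = 5.38 * 71.462 / 7.013 = 54.822 K

54.822 K


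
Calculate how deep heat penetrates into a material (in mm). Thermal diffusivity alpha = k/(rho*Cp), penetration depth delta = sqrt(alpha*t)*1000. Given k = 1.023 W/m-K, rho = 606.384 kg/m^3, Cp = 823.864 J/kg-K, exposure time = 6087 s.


alpha = 1.023 / (606.384 * 823.864) = 2.0477e-06 m^2/s
alpha * t = 0.012465
delta = sqrt(0.012465) * 1000 = 111.64 mm

111.64 mm


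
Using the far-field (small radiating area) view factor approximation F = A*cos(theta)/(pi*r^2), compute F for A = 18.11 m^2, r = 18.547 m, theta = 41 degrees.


cos(41 deg) = 0.75471
pi*r^2 = 1080.7
F = 18.11 * 0.75471 / 1080.7 = 0.012647

0.012647


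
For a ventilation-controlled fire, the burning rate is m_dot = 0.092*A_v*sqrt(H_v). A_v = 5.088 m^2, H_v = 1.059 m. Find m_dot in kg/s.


sqrt(H_v) = 1.0291
m_dot = 0.092 * 5.088 * 1.0291 = 0.48171 kg/s

0.48171 kg/s


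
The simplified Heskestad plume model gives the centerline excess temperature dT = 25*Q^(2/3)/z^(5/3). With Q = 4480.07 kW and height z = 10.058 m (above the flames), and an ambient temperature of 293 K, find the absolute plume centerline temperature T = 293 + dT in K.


Q^(2/3) = 271.76
z^(5/3) = 46.865
dT = 25 * 271.76 / 46.865 = 144.97 K
T = 293 + 144.97 = 437.97 K

437.97 K


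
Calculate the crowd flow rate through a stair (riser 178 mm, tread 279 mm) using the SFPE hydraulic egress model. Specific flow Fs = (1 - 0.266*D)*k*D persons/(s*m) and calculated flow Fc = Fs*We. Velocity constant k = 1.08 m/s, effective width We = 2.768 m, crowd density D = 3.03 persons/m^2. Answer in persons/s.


1 - 0.266*D = 1 - 0.266*3.03 = 0.19402
Fs = 0.19402 * 1.08 * 3.03 = 0.63491 persons/(s*m)
Fc = 0.63491 * 2.768 = 1.7574 persons/s

1.7574 persons/s


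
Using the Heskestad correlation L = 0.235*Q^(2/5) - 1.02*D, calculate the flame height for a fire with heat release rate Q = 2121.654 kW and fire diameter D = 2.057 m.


Q^(2/5) = 21.413
0.235 * Q^(2/5) = 5.0320
1.02 * D = 2.0981
L = 2.9338 m

2.9338 m


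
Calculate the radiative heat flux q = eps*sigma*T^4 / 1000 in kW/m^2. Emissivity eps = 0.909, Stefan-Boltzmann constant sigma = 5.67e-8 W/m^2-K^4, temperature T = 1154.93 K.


T^4 = 1.7792e+12
q = 0.909 * 5.67e-8 * 1.7792e+12 / 1000 = 91.700 kW/m^2

91.700 kW/m^2


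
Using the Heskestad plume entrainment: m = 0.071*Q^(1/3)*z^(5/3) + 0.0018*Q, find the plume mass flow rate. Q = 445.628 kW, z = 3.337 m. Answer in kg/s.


Q^(1/3) = 7.6382
z^(5/3) = 7.4518
First term = 0.071 * 7.6382 * 7.4518 = 4.0412
Second term = 0.0018 * 445.628 = 0.80213
m = 4.8433 kg/s

4.8433 kg/s


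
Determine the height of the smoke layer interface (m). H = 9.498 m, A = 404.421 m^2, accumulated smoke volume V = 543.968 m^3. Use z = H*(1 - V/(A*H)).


V/(A*H) = 0.14161
1 - 0.14161 = 0.85839
z = 9.498 * 0.85839 = 8.1529 m

8.1529 m


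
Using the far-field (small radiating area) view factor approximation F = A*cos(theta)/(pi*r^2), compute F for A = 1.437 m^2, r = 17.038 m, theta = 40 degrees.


cos(40 deg) = 0.76604
pi*r^2 = 911.98
F = 1.437 * 0.76604 / 911.98 = 0.0012070

0.0012070


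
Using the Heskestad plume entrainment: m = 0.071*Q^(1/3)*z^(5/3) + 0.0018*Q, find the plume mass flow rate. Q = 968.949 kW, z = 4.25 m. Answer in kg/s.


Q^(1/3) = 9.8954
z^(5/3) = 11.151
First term = 0.071 * 9.8954 * 11.151 = 7.8344
Second term = 0.0018 * 968.949 = 1.7441
m = 9.5785 kg/s

9.5785 kg/s


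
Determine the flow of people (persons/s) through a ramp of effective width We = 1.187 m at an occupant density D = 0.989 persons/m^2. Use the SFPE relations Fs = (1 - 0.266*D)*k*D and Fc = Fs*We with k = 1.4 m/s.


1 - 0.266*D = 1 - 0.266*0.989 = 0.73693
Fs = 0.73693 * 1.4 * 0.989 = 1.0203 persons/(s*m)
Fc = 1.0203 * 1.187 = 1.2112 persons/s

1.2112 persons/s


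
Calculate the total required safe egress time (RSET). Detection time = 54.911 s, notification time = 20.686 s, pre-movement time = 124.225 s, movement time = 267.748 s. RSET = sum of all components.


Total = 54.911 + 20.686 + 124.225 + 267.748 = 467.57 s

467.57 s


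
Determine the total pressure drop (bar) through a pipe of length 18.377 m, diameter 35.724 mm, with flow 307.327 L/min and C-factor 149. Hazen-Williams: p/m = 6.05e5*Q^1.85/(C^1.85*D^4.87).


Q^1.85 = 40000
C^1.85 = 10481
D^4.87 = 3.6552e+07
p/m = 0.063169 bar/m
p_total = 0.063169 * 18.377 = 1.1609 bar

1.1609 bar


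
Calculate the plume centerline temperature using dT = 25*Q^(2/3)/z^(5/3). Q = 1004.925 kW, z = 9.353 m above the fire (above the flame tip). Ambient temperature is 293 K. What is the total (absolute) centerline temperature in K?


Q^(2/3) = 100.33
z^(5/3) = 41.519
dT = 25 * 100.33 / 41.519 = 60.410 K
T = 293 + 60.410 = 353.41 K

353.41 K


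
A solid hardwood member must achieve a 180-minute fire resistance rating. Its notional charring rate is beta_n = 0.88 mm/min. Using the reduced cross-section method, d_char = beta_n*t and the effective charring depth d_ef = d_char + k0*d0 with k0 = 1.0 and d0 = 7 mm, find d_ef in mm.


d_char = 0.88 * 180 = 158.4 mm
d_ef = 158.4 + 1.0*7 = 165.4 mm

165.4 mm


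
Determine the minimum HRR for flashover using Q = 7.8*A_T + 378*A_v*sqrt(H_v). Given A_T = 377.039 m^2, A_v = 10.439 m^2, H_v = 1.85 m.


7.8*A_T = 2940.9
sqrt(H_v) = 1.3601
378*A_v*sqrt(H_v) = 5367.1
Q = 2940.9 + 5367.1 = 8308.0 kW

8308.0 kW


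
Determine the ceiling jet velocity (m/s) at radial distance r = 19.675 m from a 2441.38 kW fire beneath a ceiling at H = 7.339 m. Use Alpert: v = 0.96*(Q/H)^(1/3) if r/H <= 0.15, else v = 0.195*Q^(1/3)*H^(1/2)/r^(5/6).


r/H = 19.675 / 7.339 = 2.6809
r/H > 0.15, so v = 0.195*Q^(1/3)*H^(1/2)/r^(5/6)
Q^(1/3) = 13.465
H^(1/2) = 2.7091
r^(5/6) = 11.975
v = 0.195 * 13.465 * 2.7091 / 11.975 = 0.59402 m/s

0.59402 m/s


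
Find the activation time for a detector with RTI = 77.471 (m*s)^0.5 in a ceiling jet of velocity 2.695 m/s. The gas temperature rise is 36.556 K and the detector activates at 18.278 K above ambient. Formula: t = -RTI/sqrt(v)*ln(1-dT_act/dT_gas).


dT_act/dT_gas = 0.5
ln(1 - 0.5) = -0.69315
t = -77.471 / sqrt(2.695) * -0.69315 = 32.710 s

32.710 s


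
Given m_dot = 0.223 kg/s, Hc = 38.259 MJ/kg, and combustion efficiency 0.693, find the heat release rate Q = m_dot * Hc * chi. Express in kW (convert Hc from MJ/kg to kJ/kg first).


Hc = 38.259 MJ/kg = 38.259 * 1000 kJ/kg = 38259 kJ/kg
Q = 0.223 kg/s * 38259 kJ/kg * 0.693 = 5912.5 kW

5912.5 kW


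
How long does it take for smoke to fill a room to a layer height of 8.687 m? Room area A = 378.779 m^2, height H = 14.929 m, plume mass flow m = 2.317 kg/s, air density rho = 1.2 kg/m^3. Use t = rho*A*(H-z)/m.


H - z = 6.242 m
t = 1.2 * 378.779 * 6.242 / 2.317 = 1224.5 s

1224.5 s


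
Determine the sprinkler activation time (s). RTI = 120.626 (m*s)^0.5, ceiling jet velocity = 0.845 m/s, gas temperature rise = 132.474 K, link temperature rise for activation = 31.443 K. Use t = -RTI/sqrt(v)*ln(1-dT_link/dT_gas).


dT_link/dT_gas = 0.23735
ln(1 - 0.23735) = -0.27096
t = -120.626 / sqrt(0.845) * -0.27096 = 35.556 s

35.556 s


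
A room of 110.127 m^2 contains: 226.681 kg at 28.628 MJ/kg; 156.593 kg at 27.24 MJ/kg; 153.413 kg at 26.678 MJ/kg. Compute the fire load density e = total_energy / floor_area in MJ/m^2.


Total energy = 226.681*28.628 + 156.593*27.24 + 153.413*26.678
= 6489.424 + 4265.593 + 4092.752
= 14847.77 MJ
e = 14847.77 / 110.127 = 134.82 MJ/m^2

134.82 MJ/m^2


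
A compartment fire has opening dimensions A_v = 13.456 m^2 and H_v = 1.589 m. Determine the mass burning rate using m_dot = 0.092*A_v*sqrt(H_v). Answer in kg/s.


sqrt(H_v) = 1.2606
m_dot = 0.092 * 13.456 * 1.2606 = 1.5605 kg/s

1.5605 kg/s


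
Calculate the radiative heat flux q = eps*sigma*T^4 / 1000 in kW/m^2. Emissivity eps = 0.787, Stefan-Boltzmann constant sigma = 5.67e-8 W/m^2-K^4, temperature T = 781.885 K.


T^4 = 3.7374e+11
q = 0.787 * 5.67e-8 * 3.7374e+11 / 1000 = 16.677 kW/m^2

16.677 kW/m^2


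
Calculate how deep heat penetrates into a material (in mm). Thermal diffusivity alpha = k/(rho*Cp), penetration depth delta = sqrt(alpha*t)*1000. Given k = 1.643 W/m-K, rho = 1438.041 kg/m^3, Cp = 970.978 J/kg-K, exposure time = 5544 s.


alpha = 1.643 / (1438.041 * 970.978) = 1.1767e-06 m^2/s
alpha * t = 0.0065235
delta = sqrt(0.0065235) * 1000 = 80.768 mm

80.768 mm


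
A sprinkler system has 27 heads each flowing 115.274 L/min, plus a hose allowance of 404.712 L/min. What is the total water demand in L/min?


Sprinkler demand = 27 * 115.274 = 3112.398 L/min
Total = 3112.398 + 404.712 = 3517.11 L/min

3517.11 L/min


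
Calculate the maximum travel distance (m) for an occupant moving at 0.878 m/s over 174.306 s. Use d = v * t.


d = 0.878 * 174.306 = 153.04 m

153.04 m


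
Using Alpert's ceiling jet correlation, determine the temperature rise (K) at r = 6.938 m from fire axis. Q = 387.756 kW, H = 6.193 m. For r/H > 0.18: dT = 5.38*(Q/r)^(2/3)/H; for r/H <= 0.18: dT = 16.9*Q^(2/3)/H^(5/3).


r/H = 6.938 / 6.193 = 1.1203
r/H > 0.18, so dT = 5.38*(Q/r)^(2/3)/H
Q/r = 55.889
(Q/r)^(2/3) = 14.618
dT = 5.38 * 14.618 / 6.193 = 12.699 K

12.699 K


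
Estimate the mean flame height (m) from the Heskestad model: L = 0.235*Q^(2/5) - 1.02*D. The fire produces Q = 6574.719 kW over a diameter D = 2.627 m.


Q^(2/5) = 33.663
0.235 * Q^(2/5) = 7.9108
1.02 * D = 2.6795
L = 5.2312 m

5.2312 m


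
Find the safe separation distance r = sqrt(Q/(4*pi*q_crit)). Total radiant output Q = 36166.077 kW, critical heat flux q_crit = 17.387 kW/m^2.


4*pi*q_crit = 218.49
Q/(4*pi*q_crit) = 165.53
r = sqrt(165.53) = 12.866 m

12.866 m


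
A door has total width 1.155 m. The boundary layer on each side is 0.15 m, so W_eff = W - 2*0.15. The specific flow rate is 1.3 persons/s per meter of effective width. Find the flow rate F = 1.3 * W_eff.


W_eff = 1.155 - 0.30 = 0.855 m
F = 1.3 * 0.855 = 1.1115 persons/s

1.1115 persons/s


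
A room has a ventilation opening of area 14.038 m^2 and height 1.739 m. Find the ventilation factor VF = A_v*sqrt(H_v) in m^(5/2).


sqrt(H_v) = 1.3187
VF = 14.038 * 1.3187 = 18.512 m^(5/2)

18.512 m^(5/2)


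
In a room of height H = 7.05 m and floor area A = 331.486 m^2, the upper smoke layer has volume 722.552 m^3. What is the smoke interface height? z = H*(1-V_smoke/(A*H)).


V/(A*H) = 0.30918
1 - 0.30918 = 0.69082
z = 7.05 * 0.69082 = 4.8703 m

4.8703 m


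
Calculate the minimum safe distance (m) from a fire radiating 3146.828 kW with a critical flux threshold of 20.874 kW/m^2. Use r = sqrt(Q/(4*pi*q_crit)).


4*pi*q_crit = 262.31
Q/(4*pi*q_crit) = 11.997
r = sqrt(11.997) = 3.4636 m

3.4636 m


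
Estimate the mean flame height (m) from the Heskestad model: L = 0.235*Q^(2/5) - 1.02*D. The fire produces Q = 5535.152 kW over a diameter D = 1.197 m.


Q^(2/5) = 31.423
0.235 * Q^(2/5) = 7.3845
1.02 * D = 1.2209
L = 6.1635 m

6.1635 m


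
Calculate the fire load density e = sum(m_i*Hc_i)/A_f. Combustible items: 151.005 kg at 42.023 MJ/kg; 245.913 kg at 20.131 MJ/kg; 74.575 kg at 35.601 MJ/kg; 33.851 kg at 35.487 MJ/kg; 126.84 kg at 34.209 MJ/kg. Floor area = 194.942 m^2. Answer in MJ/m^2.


Total energy = 151.005*42.023 + 245.913*20.131 + 74.575*35.601 + 33.851*35.487 + 126.84*34.209
= 6345.683 + 4950.475 + 2654.945 + 1201.270 + 4339.070
= 19491.44 MJ
e = 19491.44 / 194.942 = 99.986 MJ/m^2

99.986 MJ/m^2


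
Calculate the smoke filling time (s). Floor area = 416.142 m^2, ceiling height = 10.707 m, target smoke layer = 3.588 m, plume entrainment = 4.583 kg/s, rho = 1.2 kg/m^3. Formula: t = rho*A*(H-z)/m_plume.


H - z = 7.119 m
t = 1.2 * 416.142 * 7.119 / 4.583 = 775.70 s

775.70 s


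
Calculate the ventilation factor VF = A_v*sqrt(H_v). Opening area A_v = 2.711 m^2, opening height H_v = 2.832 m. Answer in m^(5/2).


sqrt(H_v) = 1.6829
VF = 2.711 * 1.6829 = 4.5622 m^(5/2)

4.5622 m^(5/2)


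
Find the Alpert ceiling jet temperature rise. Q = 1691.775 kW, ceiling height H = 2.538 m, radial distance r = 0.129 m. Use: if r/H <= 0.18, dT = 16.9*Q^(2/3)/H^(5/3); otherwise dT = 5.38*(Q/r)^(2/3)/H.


r/H = 0.129 / 2.538 = 0.050827
r/H <= 0.18, so dT = 16.9*Q^(2/3)/H^(5/3)
Q^(2/3) = 141.98
H^(5/3) = 4.7223
dT = 16.9 * 141.98 / 4.7223 = 508.12 K

508.12 K


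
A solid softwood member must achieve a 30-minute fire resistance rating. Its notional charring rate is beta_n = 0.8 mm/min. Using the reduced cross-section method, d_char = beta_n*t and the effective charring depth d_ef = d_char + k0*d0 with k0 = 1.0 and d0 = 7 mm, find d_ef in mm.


d_char = 0.8 * 30 = 24 mm
d_ef = 24 + 1.0*7 = 31 mm

31 mm


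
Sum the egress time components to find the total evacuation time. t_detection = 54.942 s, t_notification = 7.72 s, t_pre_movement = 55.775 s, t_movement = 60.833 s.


Total = 54.942 + 7.72 + 55.775 + 60.833 = 179.27 s

179.27 s


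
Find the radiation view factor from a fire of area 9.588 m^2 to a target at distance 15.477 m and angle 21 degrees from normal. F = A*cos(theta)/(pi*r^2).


cos(21 deg) = 0.93358
pi*r^2 = 752.53
F = 9.588 * 0.93358 / 752.53 = 0.011895

0.011895


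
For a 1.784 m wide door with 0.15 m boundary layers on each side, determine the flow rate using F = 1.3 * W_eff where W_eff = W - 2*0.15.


W_eff = 1.784 - 0.30 = 1.484 m
F = 1.3 * 1.484 = 1.9292 persons/s

1.9292 persons/s


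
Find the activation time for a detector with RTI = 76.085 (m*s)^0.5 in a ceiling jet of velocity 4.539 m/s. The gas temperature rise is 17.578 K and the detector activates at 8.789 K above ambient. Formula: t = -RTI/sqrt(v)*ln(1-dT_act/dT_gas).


dT_act/dT_gas = 0.5
ln(1 - 0.5) = -0.69315
t = -76.085 / sqrt(4.539) * -0.69315 = 24.754 s

24.754 s


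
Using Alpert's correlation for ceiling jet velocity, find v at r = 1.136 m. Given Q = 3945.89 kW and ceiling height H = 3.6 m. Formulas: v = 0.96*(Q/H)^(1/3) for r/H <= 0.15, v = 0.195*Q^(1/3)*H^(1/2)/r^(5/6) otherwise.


r/H = 1.136 / 3.6 = 0.31556
r/H > 0.15, so v = 0.195*Q^(1/3)*H^(1/2)/r^(5/6)
Q^(1/3) = 15.802
H^(1/2) = 1.8974
r^(5/6) = 1.1121
v = 0.195 * 15.802 * 1.8974 / 1.1121 = 5.2572 m/s

5.2572 m/s


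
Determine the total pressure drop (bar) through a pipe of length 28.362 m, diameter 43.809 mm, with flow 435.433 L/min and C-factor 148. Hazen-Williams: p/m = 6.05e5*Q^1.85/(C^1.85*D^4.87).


Q^1.85 = 76209
C^1.85 = 10351
D^4.87 = 9.8722e+07
p/m = 0.045119 bar/m
p_total = 0.045119 * 28.362 = 1.2797 bar

1.2797 bar


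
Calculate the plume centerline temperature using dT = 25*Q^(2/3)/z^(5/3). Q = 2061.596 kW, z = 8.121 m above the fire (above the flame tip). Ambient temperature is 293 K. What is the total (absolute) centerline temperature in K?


Q^(2/3) = 161.98
z^(5/3) = 32.811
dT = 25 * 161.98 / 32.811 = 123.42 K
T = 293 + 123.42 = 416.42 K

416.42 K


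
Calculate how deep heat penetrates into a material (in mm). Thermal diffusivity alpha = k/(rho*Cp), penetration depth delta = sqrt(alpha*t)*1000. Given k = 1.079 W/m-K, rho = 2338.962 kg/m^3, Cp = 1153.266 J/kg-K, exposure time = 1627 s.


alpha = 1.079 / (2338.962 * 1153.266) = 4.0001e-07 m^2/s
alpha * t = 0.00065081
delta = sqrt(0.00065081) * 1000 = 25.511 mm

25.511 mm


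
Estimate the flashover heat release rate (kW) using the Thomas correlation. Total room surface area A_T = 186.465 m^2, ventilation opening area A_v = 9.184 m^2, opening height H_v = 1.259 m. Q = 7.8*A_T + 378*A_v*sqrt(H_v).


7.8*A_T = 1454.427
sqrt(H_v) = 1.1221
378*A_v*sqrt(H_v) = 3895.3
Q = 1454.427 + 3895.3 = 5349.7 kW

5349.7 kW


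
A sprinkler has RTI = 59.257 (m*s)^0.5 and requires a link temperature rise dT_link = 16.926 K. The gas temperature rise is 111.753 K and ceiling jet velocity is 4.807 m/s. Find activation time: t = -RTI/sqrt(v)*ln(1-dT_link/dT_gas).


dT_link/dT_gas = 0.15146
ln(1 - 0.15146) = -0.16424
t = -59.257 / sqrt(4.807) * -0.16424 = 4.4389 s

4.4389 s


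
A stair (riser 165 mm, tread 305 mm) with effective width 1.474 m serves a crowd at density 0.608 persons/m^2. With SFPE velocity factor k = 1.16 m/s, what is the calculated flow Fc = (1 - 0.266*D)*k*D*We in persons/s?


1 - 0.266*D = 1 - 0.266*0.608 = 0.83827
Fs = 0.83827 * 1.16 * 0.608 = 0.59122 persons/(s*m)
Fc = 0.59122 * 1.474 = 0.87145 persons/s

0.87145 persons/s


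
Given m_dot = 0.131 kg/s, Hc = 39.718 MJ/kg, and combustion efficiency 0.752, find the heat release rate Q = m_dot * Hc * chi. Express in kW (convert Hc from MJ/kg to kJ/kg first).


Hc = 39.718 MJ/kg = 39.718 * 1000 kJ/kg = 39718 kJ/kg
Q = 0.131 kg/s * 39718 kJ/kg * 0.752 = 3912.7 kW

3912.7 kW


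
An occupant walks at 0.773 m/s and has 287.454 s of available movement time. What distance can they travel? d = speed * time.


d = 0.773 * 287.454 = 222.20 m

222.20 m


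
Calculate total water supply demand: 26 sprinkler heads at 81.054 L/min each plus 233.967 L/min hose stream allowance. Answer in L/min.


Sprinkler demand = 26 * 81.054 = 2107.404 L/min
Total = 2107.404 + 233.967 = 2341.371 L/min

2341.371 L/min


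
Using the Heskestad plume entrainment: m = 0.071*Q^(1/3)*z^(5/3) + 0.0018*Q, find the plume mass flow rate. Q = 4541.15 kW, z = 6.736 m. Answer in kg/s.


Q^(1/3) = 16.560
z^(5/3) = 24.025
First term = 0.071 * 16.560 * 24.025 = 28.248
Second term = 0.0018 * 4541.15 = 8.1741
m = 36.422 kg/s

36.422 kg/s


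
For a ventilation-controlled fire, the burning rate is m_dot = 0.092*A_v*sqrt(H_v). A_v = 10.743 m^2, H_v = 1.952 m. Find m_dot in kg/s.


sqrt(H_v) = 1.3971
m_dot = 0.092 * 10.743 * 1.3971 = 1.3809 kg/s

1.3809 kg/s


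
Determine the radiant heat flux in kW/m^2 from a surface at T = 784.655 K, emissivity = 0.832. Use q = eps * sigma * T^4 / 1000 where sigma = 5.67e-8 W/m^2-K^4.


T^4 = 3.7907e+11
q = 0.832 * 5.67e-8 * 3.7907e+11 / 1000 = 17.882 kW/m^2

17.882 kW/m^2


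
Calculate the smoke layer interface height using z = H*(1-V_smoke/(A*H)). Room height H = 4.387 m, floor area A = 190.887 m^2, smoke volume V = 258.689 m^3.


V/(A*H) = 0.30891
1 - 0.30891 = 0.69109
z = 4.387 * 0.69109 = 3.0318 m

3.0318 m


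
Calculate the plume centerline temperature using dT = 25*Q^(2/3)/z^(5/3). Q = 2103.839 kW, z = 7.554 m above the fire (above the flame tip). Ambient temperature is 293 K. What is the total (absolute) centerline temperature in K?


Q^(2/3) = 164.19
z^(5/3) = 29.082
dT = 25 * 164.19 / 29.082 = 141.14 K
T = 293 + 141.14 = 434.14 K

434.14 K


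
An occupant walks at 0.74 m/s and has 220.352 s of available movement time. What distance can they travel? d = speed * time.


d = 0.74 * 220.352 = 163.06 m

163.06 m
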